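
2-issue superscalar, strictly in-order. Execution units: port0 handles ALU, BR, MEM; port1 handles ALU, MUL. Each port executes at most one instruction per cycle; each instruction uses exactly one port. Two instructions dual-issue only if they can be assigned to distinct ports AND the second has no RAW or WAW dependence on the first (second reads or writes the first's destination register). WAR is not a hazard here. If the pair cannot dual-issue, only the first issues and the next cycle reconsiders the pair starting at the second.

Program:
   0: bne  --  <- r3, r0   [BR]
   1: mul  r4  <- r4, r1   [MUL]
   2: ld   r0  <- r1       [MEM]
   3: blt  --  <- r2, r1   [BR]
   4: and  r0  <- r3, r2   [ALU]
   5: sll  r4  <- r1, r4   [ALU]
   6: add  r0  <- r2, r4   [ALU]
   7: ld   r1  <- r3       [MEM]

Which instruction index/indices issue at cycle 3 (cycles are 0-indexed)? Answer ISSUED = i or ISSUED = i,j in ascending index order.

c0: i0,i1 bne.BR+mul.MUL  2-wide
c1: i2 ld.MEM  no-port MEM/BR
c2: i3,i4 blt.BR+and.ALU  2-wide
c3: i5 sll.ALU  RAW r4
c4: i6,i7 add.ALU+ld.MEM  2-wide

ISSUED = 5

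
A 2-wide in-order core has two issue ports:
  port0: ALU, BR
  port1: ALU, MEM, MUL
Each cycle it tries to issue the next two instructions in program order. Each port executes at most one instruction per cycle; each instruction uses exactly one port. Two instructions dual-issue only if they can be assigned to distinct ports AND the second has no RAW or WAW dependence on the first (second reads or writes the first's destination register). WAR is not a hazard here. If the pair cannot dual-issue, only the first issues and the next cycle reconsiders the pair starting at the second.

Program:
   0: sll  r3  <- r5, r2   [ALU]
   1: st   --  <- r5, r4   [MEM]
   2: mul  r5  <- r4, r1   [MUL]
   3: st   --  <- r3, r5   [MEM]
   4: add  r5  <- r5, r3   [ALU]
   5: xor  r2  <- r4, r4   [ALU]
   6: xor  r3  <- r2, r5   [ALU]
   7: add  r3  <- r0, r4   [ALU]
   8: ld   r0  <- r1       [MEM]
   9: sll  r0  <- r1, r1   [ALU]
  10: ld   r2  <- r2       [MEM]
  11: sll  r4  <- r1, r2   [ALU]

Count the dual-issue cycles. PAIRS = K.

PAIRS = 4

[0] i0+i1  sll st  -- pair
[1] i2  mul  -- no-port MUL/MEM
[2] i3+i4  st add  -- pair
[3] i5  xor  -- RAW r2
[4] i6  xor  -- WAW r3
[5] i7+i8  add ld  -- pair
[6] i9+i10  sll ld  -- pair
[7] i11  sll  -- tail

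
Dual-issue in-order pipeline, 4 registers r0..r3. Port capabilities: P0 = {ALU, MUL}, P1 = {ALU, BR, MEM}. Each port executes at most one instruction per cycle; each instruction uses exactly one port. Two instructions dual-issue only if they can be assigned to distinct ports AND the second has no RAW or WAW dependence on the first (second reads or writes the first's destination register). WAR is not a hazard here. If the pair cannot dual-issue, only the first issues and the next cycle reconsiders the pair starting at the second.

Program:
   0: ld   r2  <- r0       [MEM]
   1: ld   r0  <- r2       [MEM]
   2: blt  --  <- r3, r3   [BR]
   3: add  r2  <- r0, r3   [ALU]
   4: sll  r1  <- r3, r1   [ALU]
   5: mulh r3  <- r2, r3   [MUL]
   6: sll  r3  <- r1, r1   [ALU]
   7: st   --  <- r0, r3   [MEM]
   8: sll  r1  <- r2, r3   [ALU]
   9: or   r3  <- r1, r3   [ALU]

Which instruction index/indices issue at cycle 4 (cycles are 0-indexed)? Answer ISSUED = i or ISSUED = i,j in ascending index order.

#0 head=0: ld.MEM i0 no-port MEM/MEM
#1 head=1: ld.MEM i1 no-port MEM/BR
#2 head=2: blt.BR add.ALU i2&i3 2-wide
#3 head=4: sll.ALU mulh.MUL i4&i5 2-wide
#4 head=6: sll.ALU i6 RAW r3
#5 head=7: st.MEM sll.ALU i7&i8 2-wide
#6 head=9: or.ALU i9 tail

ISSUED = 6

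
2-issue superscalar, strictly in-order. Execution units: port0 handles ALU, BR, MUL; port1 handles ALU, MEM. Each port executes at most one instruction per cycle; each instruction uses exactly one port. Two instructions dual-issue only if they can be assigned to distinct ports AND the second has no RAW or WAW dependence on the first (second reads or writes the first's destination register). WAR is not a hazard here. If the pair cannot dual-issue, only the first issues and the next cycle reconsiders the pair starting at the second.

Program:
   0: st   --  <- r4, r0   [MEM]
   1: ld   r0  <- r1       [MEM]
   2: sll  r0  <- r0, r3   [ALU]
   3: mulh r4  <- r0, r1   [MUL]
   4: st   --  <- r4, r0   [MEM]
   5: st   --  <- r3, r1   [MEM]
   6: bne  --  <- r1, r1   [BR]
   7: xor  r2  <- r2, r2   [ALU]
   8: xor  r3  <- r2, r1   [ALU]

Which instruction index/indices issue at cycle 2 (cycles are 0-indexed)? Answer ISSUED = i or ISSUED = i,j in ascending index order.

ISSUED = 2

  cy0 -> i0 (st) no-port MEM/MEM
  cy1 -> i1 (ld) RAW+WAW r0
  cy2 -> i2 (sll) RAW r0
  cy3 -> i3 (mulh) RAW r4
  cy4 -> i4 (st) no-port MEM/MEM
  cy5 -> i5&i6 (st+bne) dual
  cy6 -> i7 (xor) RAW r2
  cy7 -> i8 (xor) tail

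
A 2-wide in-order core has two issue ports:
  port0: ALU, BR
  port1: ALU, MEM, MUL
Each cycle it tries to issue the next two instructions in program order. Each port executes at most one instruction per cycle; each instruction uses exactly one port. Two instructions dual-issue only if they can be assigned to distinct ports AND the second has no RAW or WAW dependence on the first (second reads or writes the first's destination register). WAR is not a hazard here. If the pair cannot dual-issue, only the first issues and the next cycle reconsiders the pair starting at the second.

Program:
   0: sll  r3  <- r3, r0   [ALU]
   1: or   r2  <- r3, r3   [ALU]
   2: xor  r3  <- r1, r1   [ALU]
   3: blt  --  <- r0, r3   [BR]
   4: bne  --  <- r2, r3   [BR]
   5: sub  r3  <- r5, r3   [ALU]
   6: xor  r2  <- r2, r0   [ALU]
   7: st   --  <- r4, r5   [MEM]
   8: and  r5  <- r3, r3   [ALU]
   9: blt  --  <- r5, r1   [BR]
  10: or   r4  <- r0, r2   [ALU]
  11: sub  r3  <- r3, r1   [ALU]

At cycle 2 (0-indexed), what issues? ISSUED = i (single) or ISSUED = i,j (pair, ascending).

ISSUED = 3

[0] i0  sll  -- RAW r3
[1] i1+i2  or xor  -- pair
[2] i3  blt  -- no-port BR/BR
[3] i4+i5  bne sub  -- pair
[4] i6+i7  xor st  -- pair
[5] i8  and  -- RAW r5
[6] i9+i10  blt or  -- pair
[7] i11  sub  -- tail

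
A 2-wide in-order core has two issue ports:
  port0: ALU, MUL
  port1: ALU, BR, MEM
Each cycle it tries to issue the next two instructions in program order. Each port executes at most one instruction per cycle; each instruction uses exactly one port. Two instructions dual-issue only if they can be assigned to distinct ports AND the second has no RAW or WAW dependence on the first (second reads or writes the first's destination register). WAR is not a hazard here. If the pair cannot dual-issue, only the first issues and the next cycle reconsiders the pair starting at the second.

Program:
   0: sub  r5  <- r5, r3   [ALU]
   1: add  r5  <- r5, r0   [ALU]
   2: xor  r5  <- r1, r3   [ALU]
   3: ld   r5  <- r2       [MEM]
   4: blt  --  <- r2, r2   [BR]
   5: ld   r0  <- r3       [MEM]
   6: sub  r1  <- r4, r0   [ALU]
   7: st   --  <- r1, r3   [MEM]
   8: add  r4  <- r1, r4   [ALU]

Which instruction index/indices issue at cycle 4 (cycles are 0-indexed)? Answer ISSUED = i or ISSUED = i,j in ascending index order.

ISSUED = 4

[0] i0  sub  -- RAW+WAW r5
[1] i1  add  -- WAW r5
[2] i2  xor  -- WAW r5
[3] i3  ld  -- no-port MEM/BR
[4] i4  blt  -- no-port BR/MEM
[5] i5  ld  -- RAW r0
[6] i6  sub  -- RAW r1
[7] i7,i8  st+add  -- pair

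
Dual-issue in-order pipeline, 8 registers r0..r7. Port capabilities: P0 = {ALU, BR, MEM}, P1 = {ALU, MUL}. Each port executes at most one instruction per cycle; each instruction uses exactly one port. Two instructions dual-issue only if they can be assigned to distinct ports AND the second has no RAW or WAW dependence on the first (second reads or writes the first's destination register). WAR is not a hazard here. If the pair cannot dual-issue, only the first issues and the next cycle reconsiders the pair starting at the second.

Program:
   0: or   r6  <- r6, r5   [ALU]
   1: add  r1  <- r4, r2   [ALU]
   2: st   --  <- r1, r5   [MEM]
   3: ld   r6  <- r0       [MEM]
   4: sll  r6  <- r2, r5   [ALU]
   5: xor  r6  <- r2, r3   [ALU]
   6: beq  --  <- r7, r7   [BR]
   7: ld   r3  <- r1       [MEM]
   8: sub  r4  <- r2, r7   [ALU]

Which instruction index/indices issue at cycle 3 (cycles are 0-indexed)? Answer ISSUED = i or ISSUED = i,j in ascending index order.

  cy0 -> i0,i1 (or.ALU;add.ALU) pair
  cy1 -> i2 (st.MEM) no-port MEM/MEM
  cy2 -> i3 (ld.MEM) WAW r6
  cy3 -> i4 (sll.ALU) WAW r6
  cy4 -> i5,i6 (xor.ALU;beq.BR) pair
  cy5 -> i7,i8 (ld.MEM;sub.ALU) pair

ISSUED = 4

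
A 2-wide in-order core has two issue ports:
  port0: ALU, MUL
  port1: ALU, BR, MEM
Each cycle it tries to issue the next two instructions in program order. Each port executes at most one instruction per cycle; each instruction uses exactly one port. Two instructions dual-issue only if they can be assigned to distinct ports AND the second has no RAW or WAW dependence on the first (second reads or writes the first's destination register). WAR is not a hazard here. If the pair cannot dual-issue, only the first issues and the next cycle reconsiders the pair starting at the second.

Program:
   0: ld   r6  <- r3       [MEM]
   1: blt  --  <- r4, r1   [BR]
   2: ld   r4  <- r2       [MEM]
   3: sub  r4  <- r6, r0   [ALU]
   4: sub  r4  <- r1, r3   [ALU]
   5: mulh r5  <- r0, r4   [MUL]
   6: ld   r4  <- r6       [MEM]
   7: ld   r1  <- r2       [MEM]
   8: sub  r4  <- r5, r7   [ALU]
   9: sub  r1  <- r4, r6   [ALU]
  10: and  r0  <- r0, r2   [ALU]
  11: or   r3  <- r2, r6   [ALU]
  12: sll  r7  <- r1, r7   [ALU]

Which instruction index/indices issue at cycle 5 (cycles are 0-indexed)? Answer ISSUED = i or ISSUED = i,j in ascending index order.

0. ld.MEM @i0  | no-port MEM/BR
1. blt.BR @i1  | no-port BR/MEM
2. ld.MEM @i2  | WAW r4
3. sub.ALU @i3  | WAW r4
4. sub.ALU @i4  | RAW r4
5. mulh.MUL/ld.MEM @i5+i6  | 2-wide
6. ld.MEM/sub.ALU @i7+i8  | 2-wide
7. sub.ALU/and.ALU @i9+i10  | 2-wide
8. or.ALU/sll.ALU @i11+i12  | 2-wide

ISSUED = 5,6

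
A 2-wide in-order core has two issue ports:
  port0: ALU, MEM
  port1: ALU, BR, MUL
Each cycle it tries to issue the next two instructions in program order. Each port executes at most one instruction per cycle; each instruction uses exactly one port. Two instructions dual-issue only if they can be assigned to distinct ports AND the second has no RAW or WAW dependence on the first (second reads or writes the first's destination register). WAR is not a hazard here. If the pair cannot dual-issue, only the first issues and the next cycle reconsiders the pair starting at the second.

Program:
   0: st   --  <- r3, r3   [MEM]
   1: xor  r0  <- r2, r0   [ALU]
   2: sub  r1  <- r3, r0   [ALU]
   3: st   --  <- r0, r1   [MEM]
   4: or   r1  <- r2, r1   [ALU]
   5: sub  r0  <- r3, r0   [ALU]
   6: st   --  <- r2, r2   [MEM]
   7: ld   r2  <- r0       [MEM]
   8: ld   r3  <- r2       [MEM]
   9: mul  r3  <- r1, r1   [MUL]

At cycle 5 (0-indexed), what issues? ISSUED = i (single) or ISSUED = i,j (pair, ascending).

ISSUED = 8

#0 head=0: st;xor i0&i1 2-wide
#1 head=2: sub i2 RAW r1
#2 head=3: st;or i3&i4 2-wide
#3 head=5: sub;st i5&i6 2-wide
#4 head=7: ld i7 no-port MEM/MEM
#5 head=8: ld i8 WAW r3
#6 head=9: mul i9 tail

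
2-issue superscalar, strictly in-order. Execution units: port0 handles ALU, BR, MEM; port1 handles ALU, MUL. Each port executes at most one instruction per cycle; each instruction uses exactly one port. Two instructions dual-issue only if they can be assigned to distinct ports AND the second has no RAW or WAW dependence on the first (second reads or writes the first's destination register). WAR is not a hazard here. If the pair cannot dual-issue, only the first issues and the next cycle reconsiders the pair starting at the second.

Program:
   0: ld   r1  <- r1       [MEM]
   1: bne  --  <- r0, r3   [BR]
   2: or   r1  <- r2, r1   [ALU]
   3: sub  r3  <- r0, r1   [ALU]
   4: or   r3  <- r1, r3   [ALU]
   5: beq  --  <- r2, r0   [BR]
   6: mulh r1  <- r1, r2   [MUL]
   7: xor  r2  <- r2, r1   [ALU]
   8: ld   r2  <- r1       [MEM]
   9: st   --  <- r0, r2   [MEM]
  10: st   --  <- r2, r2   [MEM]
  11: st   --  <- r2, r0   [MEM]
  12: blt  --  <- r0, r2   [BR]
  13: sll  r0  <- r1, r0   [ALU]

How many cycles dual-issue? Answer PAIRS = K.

PAIRS = 3

[0] i0  ld  -- no-port MEM/BR
[1] i1+i2  bne;or  -- pair
[2] i3  sub  -- RAW+WAW r3
[3] i4+i5  or;beq  -- pair
[4] i6  mulh  -- RAW r1
[5] i7  xor  -- WAW r2
[6] i8  ld  -- no-port MEM/MEM
[7] i9  st  -- no-port MEM/MEM
[8] i10  st  -- no-port MEM/MEM
[9] i11  st  -- no-port MEM/BR
[10] i12+i13  blt;sll  -- pair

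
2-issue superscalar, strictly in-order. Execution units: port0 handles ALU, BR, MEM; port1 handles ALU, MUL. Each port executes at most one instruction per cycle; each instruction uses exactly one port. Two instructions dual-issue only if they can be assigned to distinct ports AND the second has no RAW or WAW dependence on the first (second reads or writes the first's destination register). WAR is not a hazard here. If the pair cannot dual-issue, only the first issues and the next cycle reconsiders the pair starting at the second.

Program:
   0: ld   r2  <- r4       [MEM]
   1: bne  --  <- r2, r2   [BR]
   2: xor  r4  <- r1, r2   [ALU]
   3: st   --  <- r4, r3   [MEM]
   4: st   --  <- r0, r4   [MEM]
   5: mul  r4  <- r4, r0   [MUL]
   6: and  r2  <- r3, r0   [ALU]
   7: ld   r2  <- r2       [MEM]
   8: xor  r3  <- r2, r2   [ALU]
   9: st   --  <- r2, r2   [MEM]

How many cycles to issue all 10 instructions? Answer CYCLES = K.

c0: i0 ld.MEM  no-port MEM/BR
c1: i1+i2 bne.BR;xor.ALU  pair
c2: i3 st.MEM  no-port MEM/MEM
c3: i4+i5 st.MEM;mul.MUL  pair
c4: i6 and.ALU  RAW+WAW r2
c5: i7 ld.MEM  RAW r2
c6: i8+i9 xor.ALU;st.MEM  pair

CYCLES = 7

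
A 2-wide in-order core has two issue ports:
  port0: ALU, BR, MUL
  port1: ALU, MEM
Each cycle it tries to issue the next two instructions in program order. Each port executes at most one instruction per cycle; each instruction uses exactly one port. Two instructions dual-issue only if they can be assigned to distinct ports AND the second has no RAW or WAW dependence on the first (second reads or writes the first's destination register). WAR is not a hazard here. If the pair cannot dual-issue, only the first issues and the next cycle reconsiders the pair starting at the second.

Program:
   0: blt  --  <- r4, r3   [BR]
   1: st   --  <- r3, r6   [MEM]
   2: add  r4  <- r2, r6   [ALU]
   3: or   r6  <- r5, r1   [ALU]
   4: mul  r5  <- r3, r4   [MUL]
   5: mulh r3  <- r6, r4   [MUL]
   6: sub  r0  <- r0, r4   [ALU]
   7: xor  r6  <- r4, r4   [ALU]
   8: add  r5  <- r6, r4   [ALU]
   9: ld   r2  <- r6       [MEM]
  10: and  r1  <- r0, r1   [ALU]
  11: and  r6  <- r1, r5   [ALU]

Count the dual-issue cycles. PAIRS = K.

PAIRS = 4

#0 head=0: blt;st i0/i1 2-wide
#1 head=2: add;or i2/i3 2-wide
#2 head=4: mul i4 no-port MUL/MUL
#3 head=5: mulh;sub i5/i6 2-wide
#4 head=7: xor i7 RAW r6
#5 head=8: add;ld i8/i9 2-wide
#6 head=10: and i10 RAW r1
#7 head=11: and i11 tail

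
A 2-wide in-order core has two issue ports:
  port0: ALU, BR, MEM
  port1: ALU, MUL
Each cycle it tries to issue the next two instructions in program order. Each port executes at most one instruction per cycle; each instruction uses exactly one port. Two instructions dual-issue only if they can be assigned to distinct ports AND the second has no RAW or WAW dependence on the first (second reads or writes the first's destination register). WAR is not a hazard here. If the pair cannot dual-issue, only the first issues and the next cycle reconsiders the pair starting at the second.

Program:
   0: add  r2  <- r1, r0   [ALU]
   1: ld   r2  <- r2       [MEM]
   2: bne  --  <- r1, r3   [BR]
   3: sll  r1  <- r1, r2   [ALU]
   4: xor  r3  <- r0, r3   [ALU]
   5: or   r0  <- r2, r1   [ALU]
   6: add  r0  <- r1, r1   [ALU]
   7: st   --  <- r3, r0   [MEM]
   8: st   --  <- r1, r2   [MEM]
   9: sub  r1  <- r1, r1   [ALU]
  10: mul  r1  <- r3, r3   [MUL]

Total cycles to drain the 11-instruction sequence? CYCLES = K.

0. add @i0  | RAW+WAW r2
1. ld @i1  | no-port MEM/BR
2. bne;sll @i2+i3  | pair
3. xor;or @i4+i5  | pair
4. add @i6  | RAW r0
5. st @i7  | no-port MEM/MEM
6. st;sub @i8+i9  | pair
7. mul @i10  | tail

CYCLES = 8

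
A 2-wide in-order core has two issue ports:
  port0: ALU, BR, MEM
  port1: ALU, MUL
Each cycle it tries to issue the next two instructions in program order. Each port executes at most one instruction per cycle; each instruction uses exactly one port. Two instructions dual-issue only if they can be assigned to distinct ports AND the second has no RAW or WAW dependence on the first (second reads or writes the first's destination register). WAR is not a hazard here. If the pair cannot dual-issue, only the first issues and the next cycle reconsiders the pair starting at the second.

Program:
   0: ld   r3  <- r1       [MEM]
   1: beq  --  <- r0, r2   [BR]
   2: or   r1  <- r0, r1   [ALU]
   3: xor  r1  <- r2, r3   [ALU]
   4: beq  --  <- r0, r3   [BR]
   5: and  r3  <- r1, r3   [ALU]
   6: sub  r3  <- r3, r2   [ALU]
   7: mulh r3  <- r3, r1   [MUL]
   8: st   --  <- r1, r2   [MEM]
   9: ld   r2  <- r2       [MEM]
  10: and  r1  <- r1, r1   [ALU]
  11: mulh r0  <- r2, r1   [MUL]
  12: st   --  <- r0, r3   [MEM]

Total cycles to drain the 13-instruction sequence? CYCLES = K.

c0: i0 ld.MEM  no-port MEM/BR
c1: i1,i2 beq.BR;or.ALU  dual
c2: i3,i4 xor.ALU;beq.BR  dual
c3: i5 and.ALU  RAW+WAW r3
c4: i6 sub.ALU  RAW+WAW r3
c5: i7,i8 mulh.MUL;st.MEM  dual
c6: i9,i10 ld.MEM;and.ALU  dual
c7: i11 mulh.MUL  RAW r0
c8: i12 st.MEM  tail

CYCLES = 9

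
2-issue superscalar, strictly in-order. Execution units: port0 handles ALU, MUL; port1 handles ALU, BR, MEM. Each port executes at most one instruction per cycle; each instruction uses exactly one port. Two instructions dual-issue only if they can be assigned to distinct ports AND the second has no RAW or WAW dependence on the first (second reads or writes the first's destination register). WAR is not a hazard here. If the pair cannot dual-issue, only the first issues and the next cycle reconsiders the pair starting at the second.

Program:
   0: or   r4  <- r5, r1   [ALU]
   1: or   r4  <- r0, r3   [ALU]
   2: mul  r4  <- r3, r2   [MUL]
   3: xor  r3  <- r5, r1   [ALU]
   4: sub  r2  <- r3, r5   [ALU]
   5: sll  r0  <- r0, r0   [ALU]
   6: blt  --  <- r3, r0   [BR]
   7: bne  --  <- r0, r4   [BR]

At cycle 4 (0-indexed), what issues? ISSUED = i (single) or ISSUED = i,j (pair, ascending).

ISSUED = 6

[0] i0  or  -- WAW r4
[1] i1  or  -- WAW r4
[2] i2/i3  mul xor  -- pair
[3] i4/i5  sub sll  -- pair
[4] i6  blt  -- no-port BR/BR
[5] i7  bne  -- tail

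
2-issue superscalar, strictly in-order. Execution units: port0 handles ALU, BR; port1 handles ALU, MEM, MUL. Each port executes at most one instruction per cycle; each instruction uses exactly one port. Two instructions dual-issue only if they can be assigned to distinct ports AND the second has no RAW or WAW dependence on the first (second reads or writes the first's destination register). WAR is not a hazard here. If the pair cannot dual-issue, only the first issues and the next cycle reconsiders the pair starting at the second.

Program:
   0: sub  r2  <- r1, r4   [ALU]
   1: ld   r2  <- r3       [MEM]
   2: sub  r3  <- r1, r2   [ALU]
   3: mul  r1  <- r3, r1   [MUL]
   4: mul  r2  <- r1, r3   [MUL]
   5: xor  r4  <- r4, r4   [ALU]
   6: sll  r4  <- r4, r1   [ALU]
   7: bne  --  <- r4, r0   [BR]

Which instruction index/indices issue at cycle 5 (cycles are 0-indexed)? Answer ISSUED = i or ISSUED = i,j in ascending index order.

ISSUED = 6

  cy0 -> i0 (sub.ALU) WAW r2
  cy1 -> i1 (ld.MEM) RAW r2
  cy2 -> i2 (sub.ALU) RAW r3
  cy3 -> i3 (mul.MUL) no-port MUL/MUL
  cy4 -> i4&i5 (mul.MUL;xor.ALU) 2-wide
  cy5 -> i6 (sll.ALU) RAW r4
  cy6 -> i7 (bne.BR) tail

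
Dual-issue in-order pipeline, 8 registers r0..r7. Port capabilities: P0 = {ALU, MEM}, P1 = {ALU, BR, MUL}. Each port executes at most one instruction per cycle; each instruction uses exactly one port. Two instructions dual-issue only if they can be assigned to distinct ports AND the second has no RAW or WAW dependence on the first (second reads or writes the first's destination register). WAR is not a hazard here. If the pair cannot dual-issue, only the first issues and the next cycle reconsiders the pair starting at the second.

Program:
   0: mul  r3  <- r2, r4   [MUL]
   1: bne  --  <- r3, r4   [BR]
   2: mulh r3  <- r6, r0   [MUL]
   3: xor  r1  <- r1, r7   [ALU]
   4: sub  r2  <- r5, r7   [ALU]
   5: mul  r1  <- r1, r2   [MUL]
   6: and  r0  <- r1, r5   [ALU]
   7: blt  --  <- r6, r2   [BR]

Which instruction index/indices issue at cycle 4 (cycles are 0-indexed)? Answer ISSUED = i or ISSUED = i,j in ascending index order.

ISSUED = 5

0. mul @i0  | no-port MUL/BR
1. bne @i1  | no-port BR/MUL
2. mulh/xor @i2/i3  | pair
3. sub @i4  | RAW r2
4. mul @i5  | RAW r1
5. and/blt @i6/i7  | pair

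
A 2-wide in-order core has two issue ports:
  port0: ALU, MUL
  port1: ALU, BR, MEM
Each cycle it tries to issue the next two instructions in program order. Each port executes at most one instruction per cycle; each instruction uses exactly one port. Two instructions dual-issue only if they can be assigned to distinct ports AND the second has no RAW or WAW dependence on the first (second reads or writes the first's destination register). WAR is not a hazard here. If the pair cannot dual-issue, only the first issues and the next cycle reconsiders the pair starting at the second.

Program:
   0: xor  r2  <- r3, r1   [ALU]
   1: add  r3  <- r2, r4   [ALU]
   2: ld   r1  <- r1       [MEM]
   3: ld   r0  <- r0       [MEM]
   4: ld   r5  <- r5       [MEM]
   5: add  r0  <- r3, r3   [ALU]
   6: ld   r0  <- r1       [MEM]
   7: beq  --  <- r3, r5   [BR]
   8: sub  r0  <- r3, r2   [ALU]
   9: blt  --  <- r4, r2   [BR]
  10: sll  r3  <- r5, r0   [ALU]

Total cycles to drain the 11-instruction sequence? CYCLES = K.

#0 head=0: xor.ALU i0 RAW r2
#1 head=1: add.ALU;ld.MEM i1&i2 dual
#2 head=3: ld.MEM i3 no-port MEM/MEM
#3 head=4: ld.MEM;add.ALU i4&i5 dual
#4 head=6: ld.MEM i6 no-port MEM/BR
#5 head=7: beq.BR;sub.ALU i7&i8 dual
#6 head=9: blt.BR;sll.ALU i9&i10 dual

CYCLES = 7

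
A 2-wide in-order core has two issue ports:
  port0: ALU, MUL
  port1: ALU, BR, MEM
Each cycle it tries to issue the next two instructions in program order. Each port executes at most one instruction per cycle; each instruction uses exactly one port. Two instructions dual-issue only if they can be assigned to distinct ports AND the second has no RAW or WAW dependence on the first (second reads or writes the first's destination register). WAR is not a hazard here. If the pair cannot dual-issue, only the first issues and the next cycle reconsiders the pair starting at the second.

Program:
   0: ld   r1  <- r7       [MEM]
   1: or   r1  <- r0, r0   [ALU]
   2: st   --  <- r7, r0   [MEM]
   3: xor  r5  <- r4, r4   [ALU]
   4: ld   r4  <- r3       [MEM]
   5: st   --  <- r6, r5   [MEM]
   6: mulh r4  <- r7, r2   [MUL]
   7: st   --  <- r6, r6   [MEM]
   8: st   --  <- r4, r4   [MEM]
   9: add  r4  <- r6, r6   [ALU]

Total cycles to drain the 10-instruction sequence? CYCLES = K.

CYCLES = 6

t=0 i0:ld ; WAW r1
t=1 i1&i2:or/st ; dual
t=2 i3&i4:xor/ld ; dual
t=3 i5&i6:st/mulh ; dual
t=4 i7:st ; no-port MEM/MEM
t=5 i8&i9:st/add ; dual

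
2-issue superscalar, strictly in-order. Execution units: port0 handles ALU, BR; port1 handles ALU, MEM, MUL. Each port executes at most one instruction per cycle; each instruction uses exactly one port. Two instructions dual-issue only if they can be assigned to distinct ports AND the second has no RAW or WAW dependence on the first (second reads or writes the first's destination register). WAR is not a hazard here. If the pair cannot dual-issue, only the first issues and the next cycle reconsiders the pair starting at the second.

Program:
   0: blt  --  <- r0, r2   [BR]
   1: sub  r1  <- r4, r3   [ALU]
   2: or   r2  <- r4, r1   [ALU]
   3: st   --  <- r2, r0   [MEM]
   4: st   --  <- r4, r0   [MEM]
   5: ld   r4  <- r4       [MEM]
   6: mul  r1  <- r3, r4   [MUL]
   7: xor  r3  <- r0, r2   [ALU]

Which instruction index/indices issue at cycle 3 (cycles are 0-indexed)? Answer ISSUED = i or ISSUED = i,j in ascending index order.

c0: i0&i1 blt+sub  pair
c1: i2 or  RAW r2
c2: i3 st  no-port MEM/MEM
c3: i4 st  no-port MEM/MEM
c4: i5 ld  no-port MEM/MUL
c5: i6&i7 mul+xor  pair

ISSUED = 4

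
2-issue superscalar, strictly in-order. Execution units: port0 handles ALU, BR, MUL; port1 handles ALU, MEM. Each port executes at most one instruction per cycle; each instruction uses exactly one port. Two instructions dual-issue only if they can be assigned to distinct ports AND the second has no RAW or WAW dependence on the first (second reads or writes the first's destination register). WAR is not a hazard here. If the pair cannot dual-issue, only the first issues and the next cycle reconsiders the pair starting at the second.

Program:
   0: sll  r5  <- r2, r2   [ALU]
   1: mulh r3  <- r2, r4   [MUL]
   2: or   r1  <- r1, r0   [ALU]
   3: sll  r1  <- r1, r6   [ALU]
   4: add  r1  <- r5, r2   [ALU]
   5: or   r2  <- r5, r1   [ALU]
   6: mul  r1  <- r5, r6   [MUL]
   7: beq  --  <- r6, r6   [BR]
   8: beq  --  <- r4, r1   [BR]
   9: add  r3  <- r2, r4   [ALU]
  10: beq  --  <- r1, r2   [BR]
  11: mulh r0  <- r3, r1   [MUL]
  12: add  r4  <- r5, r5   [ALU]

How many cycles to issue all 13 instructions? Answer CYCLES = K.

c0: i0+i1 sll;mulh  2-wide
c1: i2 or  RAW+WAW r1
c2: i3 sll  WAW r1
c3: i4 add  RAW r1
c4: i5+i6 or;mul  2-wide
c5: i7 beq  no-port BR/BR
c6: i8+i9 beq;add  2-wide
c7: i10 beq  no-port BR/MUL
c8: i11+i12 mulh;add  2-wide

CYCLES = 9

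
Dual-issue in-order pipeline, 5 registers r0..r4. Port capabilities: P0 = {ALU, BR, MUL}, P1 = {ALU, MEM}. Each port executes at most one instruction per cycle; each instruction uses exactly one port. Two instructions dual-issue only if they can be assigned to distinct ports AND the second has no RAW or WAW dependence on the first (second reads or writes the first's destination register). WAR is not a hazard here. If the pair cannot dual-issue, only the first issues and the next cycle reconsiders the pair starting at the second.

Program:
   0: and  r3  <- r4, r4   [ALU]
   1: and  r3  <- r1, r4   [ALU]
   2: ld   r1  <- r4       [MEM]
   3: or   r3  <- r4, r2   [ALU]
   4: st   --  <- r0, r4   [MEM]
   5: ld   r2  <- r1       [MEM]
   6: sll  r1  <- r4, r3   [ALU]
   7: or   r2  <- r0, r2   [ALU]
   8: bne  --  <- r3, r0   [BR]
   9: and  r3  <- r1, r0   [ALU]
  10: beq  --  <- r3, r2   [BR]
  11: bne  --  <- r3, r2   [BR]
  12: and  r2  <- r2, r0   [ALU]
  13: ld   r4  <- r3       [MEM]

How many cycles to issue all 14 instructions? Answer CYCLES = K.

0. and.ALU @i0  | WAW r3
1. and.ALU ld.MEM @i1,i2  | dual
2. or.ALU st.MEM @i3,i4  | dual
3. ld.MEM sll.ALU @i5,i6  | dual
4. or.ALU bne.BR @i7,i8  | dual
5. and.ALU @i9  | RAW r3
6. beq.BR @i10  | no-port BR/BR
7. bne.BR and.ALU @i11,i12  | dual
8. ld.MEM @i13  | tail

CYCLES = 9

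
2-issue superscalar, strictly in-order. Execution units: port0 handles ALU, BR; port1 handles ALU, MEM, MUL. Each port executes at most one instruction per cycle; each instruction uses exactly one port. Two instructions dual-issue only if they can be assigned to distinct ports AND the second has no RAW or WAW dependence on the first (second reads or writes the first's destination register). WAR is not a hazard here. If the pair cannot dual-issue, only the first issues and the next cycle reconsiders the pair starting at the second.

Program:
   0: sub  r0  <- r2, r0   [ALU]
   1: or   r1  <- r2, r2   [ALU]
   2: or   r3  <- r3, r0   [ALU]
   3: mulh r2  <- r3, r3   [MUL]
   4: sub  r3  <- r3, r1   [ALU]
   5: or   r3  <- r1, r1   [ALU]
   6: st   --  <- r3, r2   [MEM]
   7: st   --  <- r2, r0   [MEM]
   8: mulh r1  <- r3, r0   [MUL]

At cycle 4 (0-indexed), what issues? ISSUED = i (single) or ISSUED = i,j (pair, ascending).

#0 head=0: sub/or i0&i1 pair
#1 head=2: or i2 RAW r3
#2 head=3: mulh/sub i3&i4 pair
#3 head=5: or i5 RAW r3
#4 head=6: st i6 no-port MEM/MEM
#5 head=7: st i7 no-port MEM/MUL
#6 head=8: mulh i8 tail

ISSUED = 6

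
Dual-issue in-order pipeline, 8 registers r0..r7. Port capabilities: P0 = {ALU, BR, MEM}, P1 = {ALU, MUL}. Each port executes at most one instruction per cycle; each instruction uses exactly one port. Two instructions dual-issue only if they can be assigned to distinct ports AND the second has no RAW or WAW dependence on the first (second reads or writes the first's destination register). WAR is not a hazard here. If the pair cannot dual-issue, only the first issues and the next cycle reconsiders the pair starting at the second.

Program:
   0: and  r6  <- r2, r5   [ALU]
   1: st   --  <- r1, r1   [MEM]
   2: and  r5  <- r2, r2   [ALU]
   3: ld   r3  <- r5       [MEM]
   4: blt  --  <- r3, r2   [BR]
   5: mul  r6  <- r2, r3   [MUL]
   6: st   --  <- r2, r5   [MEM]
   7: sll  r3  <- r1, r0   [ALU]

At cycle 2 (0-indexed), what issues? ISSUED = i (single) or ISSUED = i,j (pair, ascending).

  cy0 -> i0+i1 (and.ALU st.MEM) dual
  cy1 -> i2 (and.ALU) RAW r5
  cy2 -> i3 (ld.MEM) no-port MEM/BR
  cy3 -> i4+i5 (blt.BR mul.MUL) dual
  cy4 -> i6+i7 (st.MEM sll.ALU) dual

ISSUED = 3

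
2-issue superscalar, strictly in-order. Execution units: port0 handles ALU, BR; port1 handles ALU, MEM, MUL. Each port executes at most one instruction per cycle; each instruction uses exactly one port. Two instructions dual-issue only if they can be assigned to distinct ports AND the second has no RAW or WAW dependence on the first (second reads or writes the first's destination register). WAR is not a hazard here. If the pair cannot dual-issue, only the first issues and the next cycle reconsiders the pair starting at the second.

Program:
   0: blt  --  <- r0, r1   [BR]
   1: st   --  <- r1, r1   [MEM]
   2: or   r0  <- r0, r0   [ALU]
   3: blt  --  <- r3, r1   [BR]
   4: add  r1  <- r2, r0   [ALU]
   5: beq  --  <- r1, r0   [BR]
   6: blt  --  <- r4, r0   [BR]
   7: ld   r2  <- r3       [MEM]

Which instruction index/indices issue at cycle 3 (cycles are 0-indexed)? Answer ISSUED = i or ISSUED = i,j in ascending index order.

ISSUED = 5

  cy0 -> i0+i1 (blt;st) dual
  cy1 -> i2+i3 (or;blt) dual
  cy2 -> i4 (add) RAW r1
  cy3 -> i5 (beq) no-port BR/BR
  cy4 -> i6+i7 (blt;ld) dual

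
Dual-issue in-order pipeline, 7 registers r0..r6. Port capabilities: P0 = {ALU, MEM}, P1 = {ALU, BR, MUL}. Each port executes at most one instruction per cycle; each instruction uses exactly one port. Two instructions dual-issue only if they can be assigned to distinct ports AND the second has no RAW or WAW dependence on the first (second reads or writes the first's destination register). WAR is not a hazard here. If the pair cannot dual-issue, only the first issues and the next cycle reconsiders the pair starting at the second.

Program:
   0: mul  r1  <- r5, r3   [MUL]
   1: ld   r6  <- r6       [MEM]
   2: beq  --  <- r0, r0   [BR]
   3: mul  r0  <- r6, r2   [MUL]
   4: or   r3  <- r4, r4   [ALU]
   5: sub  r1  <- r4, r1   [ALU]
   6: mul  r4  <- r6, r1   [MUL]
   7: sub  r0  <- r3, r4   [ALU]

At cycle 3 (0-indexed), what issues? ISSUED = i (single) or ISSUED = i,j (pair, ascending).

  cy0 -> i0,i1 (mul/ld) pair
  cy1 -> i2 (beq) no-port BR/MUL
  cy2 -> i3,i4 (mul/or) pair
  cy3 -> i5 (sub) RAW r1
  cy4 -> i6 (mul) RAW r4
  cy5 -> i7 (sub) tail

ISSUED = 5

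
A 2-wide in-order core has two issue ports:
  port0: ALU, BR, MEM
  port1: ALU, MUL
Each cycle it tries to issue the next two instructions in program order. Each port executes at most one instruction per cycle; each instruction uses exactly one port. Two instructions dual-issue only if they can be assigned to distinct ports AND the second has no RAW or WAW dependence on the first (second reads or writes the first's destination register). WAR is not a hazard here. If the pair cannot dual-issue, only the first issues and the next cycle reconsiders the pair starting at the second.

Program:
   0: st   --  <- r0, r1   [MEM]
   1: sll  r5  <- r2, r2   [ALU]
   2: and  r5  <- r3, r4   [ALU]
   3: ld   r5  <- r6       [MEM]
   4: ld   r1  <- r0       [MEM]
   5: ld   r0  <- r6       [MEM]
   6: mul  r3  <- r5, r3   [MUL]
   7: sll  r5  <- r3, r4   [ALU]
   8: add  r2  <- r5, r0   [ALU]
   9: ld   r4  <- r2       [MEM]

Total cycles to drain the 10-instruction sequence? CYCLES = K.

CYCLES = 8

[0] i0/i1  st sll  -- 2-wide
[1] i2  and  -- WAW r5
[2] i3  ld  -- no-port MEM/MEM
[3] i4  ld  -- no-port MEM/MEM
[4] i5/i6  ld mul  -- 2-wide
[5] i7  sll  -- RAW r5
[6] i8  add  -- RAW r2
[7] i9  ld  -- tail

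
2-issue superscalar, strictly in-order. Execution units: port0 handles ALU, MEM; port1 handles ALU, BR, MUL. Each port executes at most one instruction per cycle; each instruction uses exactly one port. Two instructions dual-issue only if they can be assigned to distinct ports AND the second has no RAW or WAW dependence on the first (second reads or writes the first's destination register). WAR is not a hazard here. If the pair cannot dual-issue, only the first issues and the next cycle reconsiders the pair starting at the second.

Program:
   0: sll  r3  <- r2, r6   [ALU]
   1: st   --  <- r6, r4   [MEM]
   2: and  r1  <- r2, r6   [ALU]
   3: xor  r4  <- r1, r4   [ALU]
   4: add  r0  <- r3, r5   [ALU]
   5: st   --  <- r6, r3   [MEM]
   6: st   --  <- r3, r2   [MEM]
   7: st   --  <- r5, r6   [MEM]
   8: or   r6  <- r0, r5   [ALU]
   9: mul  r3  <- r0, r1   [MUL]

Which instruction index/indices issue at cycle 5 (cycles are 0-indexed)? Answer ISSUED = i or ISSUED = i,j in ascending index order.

ISSUED = 7,8

  cy0 -> i0/i1 (sll.ALU;st.MEM) pair
  cy1 -> i2 (and.ALU) RAW r1
  cy2 -> i3/i4 (xor.ALU;add.ALU) pair
  cy3 -> i5 (st.MEM) no-port MEM/MEM
  cy4 -> i6 (st.MEM) no-port MEM/MEM
  cy5 -> i7/i8 (st.MEM;or.ALU) pair
  cy6 -> i9 (mul.MUL) tail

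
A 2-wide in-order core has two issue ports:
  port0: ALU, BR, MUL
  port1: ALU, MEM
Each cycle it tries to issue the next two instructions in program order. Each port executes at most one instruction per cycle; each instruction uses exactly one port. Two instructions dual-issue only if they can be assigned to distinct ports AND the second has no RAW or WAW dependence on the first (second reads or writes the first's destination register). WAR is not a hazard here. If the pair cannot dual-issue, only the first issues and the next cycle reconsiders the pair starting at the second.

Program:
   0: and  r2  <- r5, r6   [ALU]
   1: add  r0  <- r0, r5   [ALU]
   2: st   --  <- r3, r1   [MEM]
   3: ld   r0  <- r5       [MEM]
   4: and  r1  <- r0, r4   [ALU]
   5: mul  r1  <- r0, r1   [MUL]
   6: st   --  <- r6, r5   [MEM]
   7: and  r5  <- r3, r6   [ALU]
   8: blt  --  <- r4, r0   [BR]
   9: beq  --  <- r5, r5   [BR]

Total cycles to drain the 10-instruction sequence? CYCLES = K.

CYCLES = 7

  cy0 -> i0&i1 (and;add) 2-wide
  cy1 -> i2 (st) no-port MEM/MEM
  cy2 -> i3 (ld) RAW r0
  cy3 -> i4 (and) RAW+WAW r1
  cy4 -> i5&i6 (mul;st) 2-wide
  cy5 -> i7&i8 (and;blt) 2-wide
  cy6 -> i9 (beq) tail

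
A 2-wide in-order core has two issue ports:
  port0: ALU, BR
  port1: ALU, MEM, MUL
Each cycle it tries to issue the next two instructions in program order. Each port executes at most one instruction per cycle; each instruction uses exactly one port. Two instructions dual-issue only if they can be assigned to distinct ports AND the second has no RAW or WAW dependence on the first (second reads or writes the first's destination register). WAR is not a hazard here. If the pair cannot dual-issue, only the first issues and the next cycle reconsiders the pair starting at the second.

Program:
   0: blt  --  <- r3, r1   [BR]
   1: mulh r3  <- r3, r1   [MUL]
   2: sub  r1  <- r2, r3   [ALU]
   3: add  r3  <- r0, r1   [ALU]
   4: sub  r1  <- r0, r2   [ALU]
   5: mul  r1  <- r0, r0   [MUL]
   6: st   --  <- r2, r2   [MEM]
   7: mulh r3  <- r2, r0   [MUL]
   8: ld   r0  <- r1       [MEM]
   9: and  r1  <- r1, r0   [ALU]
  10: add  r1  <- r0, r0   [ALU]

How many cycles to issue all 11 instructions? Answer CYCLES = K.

c0: i0+i1 blt.BR+mulh.MUL  2-wide
c1: i2 sub.ALU  RAW r1
c2: i3+i4 add.ALU+sub.ALU  2-wide
c3: i5 mul.MUL  no-port MUL/MEM
c4: i6 st.MEM  no-port MEM/MUL
c5: i7 mulh.MUL  no-port MUL/MEM
c6: i8 ld.MEM  RAW r0
c7: i9 and.ALU  WAW r1
c8: i10 add.ALU  tail

CYCLES = 9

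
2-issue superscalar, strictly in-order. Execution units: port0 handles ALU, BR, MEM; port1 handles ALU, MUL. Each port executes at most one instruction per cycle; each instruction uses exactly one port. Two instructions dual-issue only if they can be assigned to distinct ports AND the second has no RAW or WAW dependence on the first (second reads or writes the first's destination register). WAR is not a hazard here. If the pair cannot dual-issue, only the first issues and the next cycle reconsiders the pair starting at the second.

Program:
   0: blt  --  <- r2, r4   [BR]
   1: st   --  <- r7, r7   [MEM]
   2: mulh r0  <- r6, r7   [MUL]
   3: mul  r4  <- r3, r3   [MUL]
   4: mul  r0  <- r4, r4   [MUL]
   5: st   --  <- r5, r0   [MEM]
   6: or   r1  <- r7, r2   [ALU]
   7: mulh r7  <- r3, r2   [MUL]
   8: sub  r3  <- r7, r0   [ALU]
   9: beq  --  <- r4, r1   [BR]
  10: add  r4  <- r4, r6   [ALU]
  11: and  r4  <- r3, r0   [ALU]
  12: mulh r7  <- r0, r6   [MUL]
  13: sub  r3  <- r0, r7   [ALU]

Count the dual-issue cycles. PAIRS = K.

PAIRS = 4

#0 head=0: blt i0 no-port BR/MEM
#1 head=1: st mulh i1/i2 2-wide
#2 head=3: mul i3 no-port MUL/MUL
#3 head=4: mul i4 RAW r0
#4 head=5: st or i5/i6 2-wide
#5 head=7: mulh i7 RAW r7
#6 head=8: sub beq i8/i9 2-wide
#7 head=10: add i10 WAW r4
#8 head=11: and mulh i11/i12 2-wide
#9 head=13: sub i13 tail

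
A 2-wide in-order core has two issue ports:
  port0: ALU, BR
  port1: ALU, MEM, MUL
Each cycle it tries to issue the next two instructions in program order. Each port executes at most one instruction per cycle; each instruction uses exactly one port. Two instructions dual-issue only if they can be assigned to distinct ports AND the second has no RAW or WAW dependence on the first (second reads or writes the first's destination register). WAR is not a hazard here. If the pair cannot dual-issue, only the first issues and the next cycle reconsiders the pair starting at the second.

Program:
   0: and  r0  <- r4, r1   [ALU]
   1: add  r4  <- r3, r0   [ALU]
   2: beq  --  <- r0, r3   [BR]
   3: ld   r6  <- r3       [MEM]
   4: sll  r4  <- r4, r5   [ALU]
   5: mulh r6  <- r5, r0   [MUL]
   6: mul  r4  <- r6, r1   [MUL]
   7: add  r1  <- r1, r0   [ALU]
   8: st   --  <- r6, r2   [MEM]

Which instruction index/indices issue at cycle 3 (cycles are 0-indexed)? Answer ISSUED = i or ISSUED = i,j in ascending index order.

  cy0 -> i0 (and.ALU) RAW r0
  cy1 -> i1/i2 (add.ALU;beq.BR) 2-wide
  cy2 -> i3/i4 (ld.MEM;sll.ALU) 2-wide
  cy3 -> i5 (mulh.MUL) no-port MUL/MUL
  cy4 -> i6/i7 (mul.MUL;add.ALU) 2-wide
  cy5 -> i8 (st.MEM) tail

ISSUED = 5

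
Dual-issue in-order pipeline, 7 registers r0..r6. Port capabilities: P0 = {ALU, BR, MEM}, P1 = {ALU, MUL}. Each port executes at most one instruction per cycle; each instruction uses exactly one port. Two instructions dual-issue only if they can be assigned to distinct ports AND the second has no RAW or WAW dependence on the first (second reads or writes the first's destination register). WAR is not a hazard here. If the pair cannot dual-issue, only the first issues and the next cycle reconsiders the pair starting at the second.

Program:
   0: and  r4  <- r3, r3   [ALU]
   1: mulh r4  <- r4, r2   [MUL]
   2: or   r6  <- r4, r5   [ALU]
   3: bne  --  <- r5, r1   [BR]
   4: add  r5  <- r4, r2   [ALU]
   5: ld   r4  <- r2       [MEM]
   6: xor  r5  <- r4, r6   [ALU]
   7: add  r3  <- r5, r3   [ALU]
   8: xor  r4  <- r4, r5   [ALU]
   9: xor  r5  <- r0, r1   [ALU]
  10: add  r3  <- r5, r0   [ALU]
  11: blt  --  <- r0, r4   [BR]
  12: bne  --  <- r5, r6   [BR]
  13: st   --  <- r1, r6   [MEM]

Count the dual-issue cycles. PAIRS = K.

PAIRS = 4

t=0 i0:and.ALU ; RAW+WAW r4
t=1 i1:mulh.MUL ; RAW r4
t=2 i2,i3:or.ALU/bne.BR ; 2-wide
t=3 i4,i5:add.ALU/ld.MEM ; 2-wide
t=4 i6:xor.ALU ; RAW r5
t=5 i7,i8:add.ALU/xor.ALU ; 2-wide
t=6 i9:xor.ALU ; RAW r5
t=7 i10,i11:add.ALU/blt.BR ; 2-wide
t=8 i12:bne.BR ; no-port BR/MEM
t=9 i13:st.MEM ; tail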